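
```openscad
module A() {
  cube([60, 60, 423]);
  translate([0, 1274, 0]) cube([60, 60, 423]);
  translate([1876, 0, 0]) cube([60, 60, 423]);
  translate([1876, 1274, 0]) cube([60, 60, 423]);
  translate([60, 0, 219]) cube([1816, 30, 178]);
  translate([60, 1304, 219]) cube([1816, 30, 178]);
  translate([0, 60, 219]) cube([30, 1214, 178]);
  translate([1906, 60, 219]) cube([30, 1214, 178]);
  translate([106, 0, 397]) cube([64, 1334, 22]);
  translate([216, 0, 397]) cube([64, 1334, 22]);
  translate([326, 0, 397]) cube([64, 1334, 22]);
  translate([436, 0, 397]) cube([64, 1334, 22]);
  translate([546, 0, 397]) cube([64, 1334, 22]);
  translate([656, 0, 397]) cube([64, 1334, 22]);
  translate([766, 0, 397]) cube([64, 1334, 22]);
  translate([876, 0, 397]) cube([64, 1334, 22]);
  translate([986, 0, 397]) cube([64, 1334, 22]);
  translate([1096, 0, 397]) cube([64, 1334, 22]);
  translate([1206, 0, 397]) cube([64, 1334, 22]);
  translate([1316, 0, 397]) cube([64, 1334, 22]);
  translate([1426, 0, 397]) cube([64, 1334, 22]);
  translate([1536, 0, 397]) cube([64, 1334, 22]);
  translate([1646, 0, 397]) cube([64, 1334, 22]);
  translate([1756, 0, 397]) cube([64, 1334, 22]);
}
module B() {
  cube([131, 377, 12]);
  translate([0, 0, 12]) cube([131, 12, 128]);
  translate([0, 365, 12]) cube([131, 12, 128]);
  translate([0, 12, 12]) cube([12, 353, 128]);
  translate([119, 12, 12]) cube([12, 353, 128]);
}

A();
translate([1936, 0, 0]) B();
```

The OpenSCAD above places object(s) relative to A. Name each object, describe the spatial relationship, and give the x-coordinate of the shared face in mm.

The bed frame's +x face and the open box's −x face are both at x = 1936 mm.

A is a bed frame. B is an open box. The open box is against the bed frame's +x side, with their −y faces flush. The x-coordinate of the shared face is 1936 mm.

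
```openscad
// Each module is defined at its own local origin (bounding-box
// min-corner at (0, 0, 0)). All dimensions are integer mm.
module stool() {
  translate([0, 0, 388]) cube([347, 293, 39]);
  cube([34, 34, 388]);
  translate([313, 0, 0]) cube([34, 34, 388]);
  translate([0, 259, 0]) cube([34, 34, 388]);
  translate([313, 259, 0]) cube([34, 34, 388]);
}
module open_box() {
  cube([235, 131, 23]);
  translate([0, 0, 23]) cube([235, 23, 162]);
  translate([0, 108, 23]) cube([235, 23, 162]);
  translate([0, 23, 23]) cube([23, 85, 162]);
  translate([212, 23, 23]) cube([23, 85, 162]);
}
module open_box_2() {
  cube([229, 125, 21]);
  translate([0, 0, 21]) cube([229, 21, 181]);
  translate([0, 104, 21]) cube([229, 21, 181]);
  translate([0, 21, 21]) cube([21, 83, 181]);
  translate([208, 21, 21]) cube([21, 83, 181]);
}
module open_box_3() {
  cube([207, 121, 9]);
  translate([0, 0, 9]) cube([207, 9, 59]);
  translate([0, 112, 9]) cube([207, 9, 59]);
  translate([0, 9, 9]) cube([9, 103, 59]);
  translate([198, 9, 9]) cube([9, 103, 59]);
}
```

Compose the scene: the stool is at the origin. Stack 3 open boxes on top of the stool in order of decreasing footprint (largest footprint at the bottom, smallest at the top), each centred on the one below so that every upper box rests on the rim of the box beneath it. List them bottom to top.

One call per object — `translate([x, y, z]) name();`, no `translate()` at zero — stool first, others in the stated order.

stool();
translate([56, 81, 427]) open_box();
translate([59, 84, 612]) open_box_2();
translate([70, 86, 814]) open_box_3();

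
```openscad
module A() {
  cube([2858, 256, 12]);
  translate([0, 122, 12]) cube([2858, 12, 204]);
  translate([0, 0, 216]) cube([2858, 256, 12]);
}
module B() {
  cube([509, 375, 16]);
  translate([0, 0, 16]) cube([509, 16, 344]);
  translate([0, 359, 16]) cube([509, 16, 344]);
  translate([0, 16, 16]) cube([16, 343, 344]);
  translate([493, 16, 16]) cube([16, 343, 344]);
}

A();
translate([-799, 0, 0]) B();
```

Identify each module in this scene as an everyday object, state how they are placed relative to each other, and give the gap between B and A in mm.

A is an I-beam. B is an open box. The open box is on the floor beside the I-beam on its −x side. The gap between the open box and the I-beam is 290 mm.

The open box's nearest face is 290 mm from the I-beam's −x face.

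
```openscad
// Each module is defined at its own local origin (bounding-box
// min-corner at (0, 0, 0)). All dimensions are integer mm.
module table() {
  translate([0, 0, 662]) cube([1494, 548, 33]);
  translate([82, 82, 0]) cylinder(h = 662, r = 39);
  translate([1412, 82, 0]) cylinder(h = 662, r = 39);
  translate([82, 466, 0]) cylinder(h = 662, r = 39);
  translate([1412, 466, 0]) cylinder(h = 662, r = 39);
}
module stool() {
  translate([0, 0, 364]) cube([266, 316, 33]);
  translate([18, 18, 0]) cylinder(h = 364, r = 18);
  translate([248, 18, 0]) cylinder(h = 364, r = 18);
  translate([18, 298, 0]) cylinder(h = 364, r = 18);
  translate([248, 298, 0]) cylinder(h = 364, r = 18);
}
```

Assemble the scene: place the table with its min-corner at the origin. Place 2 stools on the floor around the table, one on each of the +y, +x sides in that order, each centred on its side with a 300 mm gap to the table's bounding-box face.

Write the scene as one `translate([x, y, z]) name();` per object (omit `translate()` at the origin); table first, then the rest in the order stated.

table();
translate([614, 848, 0]) stool();
translate([1794, 116, 0]) stool();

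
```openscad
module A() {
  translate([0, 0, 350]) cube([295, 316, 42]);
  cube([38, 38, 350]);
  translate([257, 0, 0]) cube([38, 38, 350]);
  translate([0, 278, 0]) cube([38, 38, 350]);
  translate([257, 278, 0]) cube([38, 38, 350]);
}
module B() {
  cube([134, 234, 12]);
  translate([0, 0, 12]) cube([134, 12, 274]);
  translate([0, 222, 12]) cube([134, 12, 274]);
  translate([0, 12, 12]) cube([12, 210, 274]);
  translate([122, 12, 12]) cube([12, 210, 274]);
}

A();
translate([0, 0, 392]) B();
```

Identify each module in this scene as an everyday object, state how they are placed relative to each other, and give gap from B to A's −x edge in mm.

The open box's min-x is at 0; the stool's min-x is 0; gap = 0 mm.

A is a stool. B is an open box. The open box is on top of the stool. The gap from the open box to the stool's −x edge is 0 mm.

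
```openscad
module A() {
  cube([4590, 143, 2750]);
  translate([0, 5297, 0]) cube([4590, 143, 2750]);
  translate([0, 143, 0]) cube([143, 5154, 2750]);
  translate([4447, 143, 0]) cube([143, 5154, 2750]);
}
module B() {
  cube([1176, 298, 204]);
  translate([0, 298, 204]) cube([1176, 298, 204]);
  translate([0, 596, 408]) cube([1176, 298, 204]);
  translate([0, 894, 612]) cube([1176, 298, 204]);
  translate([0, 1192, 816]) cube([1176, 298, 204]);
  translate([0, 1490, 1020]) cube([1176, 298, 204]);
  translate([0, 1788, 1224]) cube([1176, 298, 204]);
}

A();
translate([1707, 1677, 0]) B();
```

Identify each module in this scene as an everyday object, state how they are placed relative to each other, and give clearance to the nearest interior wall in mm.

A is a house frame. B is a staircase. The staircase sits inside the house frame, centred. The clearance to the nearest interior wall is 1534 mm.

Clearances: x = 1564, y = 1534; minimum 1534 mm.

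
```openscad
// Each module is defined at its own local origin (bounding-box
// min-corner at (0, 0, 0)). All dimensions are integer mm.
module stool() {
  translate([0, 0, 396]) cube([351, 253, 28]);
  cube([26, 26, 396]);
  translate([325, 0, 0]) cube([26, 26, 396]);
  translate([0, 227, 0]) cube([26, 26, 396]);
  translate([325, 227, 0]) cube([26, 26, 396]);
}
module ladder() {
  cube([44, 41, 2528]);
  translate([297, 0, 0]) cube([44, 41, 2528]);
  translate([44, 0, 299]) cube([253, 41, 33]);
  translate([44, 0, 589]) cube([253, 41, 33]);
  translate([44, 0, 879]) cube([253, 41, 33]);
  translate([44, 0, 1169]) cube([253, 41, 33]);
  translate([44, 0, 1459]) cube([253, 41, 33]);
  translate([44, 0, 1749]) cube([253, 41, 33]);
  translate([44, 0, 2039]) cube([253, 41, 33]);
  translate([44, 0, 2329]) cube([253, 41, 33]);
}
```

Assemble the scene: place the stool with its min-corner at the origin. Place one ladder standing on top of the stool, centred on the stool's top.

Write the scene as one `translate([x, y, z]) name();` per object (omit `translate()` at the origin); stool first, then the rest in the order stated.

stool();
translate([5, 106, 424]) ladder();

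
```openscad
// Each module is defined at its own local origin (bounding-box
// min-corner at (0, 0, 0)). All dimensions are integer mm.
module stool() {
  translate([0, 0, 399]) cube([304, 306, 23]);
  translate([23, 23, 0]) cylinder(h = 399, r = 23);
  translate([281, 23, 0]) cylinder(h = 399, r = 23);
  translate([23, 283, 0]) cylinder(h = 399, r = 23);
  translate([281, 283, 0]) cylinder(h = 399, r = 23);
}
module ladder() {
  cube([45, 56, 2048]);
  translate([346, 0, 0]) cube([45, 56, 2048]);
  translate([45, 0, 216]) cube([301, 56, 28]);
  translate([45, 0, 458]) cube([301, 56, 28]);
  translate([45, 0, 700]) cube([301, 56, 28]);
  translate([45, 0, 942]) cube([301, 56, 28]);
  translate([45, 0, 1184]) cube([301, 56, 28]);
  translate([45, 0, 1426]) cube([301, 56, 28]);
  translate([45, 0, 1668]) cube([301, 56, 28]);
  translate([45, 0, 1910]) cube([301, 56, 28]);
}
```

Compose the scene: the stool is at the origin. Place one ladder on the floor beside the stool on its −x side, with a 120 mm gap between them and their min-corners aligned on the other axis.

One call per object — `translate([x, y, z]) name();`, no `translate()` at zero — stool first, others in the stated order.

stool();
translate([-511, 0, 0]) ladder();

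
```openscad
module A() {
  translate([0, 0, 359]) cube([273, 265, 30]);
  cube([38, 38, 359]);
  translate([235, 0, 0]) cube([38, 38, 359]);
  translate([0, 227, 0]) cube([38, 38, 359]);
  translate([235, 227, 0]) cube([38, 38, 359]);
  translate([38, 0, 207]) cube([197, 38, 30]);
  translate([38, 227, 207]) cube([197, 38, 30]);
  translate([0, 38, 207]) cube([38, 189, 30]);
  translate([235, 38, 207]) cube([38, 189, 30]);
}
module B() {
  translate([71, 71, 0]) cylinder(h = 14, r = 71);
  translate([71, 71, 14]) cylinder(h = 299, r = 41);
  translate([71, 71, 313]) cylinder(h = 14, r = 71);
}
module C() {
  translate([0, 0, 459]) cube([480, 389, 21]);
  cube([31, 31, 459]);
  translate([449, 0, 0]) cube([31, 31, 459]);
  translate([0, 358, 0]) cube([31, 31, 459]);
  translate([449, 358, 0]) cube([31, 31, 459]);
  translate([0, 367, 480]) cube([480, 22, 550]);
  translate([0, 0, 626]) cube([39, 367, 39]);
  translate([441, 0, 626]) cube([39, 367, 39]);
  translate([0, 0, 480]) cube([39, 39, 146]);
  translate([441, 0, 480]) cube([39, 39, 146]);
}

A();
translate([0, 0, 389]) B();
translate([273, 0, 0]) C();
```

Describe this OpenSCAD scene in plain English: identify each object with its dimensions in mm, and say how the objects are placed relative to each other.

A is a simple wooden stool: a rectangular seat 273 mm (x) by 265 mm (y), 30 mm thick, top face at z = 389 mm, on four square legs, each 38×38 mm in cross-section. The legs rest on z = 0, each flush with a corner of the seat. Four stretchers, 38 mm wide and 30 mm tall, connect adjacent legs with their undersides at z = 207 mm, each running between the inner faces of the legs it joins and aligned with the legs' outer faces on the other axis.

B is a spool: two coaxial disc flanges of radius 71 mm and thickness 14 mm, joined by a core cylinder of radius 41 mm and height 299 mm. The lower flange rests on z = 0 and the three cylinders share a vertical axis.

C is a chair. The seat is a 480×389×21 mm slab with its top at z = 480 mm, on four 31×31 mm corner legs (flush with the seat edges, standing on z = 0). A flat backrest 22 mm thick, 550 mm tall, spans the full seat width and rises from the seat top along its +y edge, rear face flush with the rear of the seat. Two armrests of 39×39 mm section run along each side from the seat's front edge to the front of the backrest, top faces 185 mm above the seat top and outer faces flush with the seat's x-edges; a 39×39 mm post under the front of each armrest stands on the seat at the front corner.

The spool is on top of the stool. The chair is against the stool's +x side, with their −y faces flush.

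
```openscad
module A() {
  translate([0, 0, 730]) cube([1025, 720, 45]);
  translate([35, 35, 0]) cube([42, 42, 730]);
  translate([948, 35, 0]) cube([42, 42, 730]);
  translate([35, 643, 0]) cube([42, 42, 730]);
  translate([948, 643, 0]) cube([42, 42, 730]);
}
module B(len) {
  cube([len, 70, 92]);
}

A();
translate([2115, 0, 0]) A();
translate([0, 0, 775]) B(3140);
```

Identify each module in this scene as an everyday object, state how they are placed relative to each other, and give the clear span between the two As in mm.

Second table starts at x = 2115; first ends at x = 1025; clear span = 2115 − 1025 = 1090 mm.

A is a table. B is a beam. A beam spans the tops of two tables. The clear span between the two tables is 1090 mm.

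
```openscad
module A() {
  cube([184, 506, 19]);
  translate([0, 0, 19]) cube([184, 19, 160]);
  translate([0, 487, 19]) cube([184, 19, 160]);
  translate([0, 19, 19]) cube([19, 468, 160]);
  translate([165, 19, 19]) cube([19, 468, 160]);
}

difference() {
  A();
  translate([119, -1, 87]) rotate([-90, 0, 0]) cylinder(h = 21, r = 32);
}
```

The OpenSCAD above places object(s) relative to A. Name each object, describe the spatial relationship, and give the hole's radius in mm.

The subtracted cylinder has r = 32 mm.

A is an open box. The open box has a circular hole through its front wall. The hole's radius is 32 mm.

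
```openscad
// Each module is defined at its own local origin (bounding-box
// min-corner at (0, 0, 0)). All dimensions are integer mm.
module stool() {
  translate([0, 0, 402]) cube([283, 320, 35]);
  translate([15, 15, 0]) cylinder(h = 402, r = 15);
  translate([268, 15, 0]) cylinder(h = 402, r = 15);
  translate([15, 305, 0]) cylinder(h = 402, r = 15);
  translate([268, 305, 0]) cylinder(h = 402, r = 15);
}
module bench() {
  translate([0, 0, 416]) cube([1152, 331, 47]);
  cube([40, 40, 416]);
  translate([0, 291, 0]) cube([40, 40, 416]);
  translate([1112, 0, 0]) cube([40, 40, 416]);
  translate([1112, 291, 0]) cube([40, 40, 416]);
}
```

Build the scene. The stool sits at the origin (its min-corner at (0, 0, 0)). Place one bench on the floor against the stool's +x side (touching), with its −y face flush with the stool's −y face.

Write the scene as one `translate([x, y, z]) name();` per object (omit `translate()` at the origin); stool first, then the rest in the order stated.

stool();
translate([283, 0, 0]) bench();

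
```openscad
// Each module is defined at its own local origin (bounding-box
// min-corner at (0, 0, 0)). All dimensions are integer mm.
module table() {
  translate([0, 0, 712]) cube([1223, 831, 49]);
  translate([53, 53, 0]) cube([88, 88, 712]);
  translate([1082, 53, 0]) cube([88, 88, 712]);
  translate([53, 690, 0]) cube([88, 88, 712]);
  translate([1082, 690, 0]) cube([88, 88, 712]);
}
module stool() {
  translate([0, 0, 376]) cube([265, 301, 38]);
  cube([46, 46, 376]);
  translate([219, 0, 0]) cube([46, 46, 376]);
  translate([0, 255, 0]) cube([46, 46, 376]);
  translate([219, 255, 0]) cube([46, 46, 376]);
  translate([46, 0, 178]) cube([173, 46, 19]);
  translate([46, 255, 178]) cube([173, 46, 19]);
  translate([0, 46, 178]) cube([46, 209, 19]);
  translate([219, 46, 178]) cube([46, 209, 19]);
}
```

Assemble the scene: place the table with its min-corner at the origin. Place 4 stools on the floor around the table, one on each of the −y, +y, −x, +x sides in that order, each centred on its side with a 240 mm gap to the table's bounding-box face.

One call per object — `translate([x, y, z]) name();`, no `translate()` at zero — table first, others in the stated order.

table();
translate([479, -541, 0]) stool();
translate([479, 1071, 0]) stool();
translate([-505, 265, 0]) stool();
translate([1463, 265, 0]) stool();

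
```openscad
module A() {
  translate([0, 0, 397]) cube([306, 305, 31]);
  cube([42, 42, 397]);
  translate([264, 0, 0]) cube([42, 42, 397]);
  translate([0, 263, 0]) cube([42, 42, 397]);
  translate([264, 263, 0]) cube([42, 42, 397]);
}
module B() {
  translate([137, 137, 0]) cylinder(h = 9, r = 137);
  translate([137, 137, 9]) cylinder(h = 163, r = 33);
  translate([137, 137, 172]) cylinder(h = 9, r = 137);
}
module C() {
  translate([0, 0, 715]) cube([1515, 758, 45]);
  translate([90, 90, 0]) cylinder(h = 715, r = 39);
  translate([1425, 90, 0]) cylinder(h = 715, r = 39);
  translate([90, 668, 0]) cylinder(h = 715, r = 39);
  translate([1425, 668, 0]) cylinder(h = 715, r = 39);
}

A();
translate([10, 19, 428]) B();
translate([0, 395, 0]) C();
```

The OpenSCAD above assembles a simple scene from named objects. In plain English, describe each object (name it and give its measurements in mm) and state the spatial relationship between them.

A is a simple wooden stool: a rectangular seat 306 mm (x) by 305 mm (y), 31 mm thick, top face at z = 428 mm, on four square legs, each 42×42 mm in cross-section. The legs rest on z = 0, each flush with a corner of the seat.

B is a spool: two coaxial disc flanges of radius 137 mm and thickness 9 mm, joined by a core cylinder of radius 33 mm and height 163 mm. The lower flange rests on z = 0 and the three cylinders share a vertical axis.

C is a table with a 1515×758 mm rectangular top, 45 mm thick, top surface at z = 760 mm, supported by four round legs of 78 mm diameter, each leg's bounding box inset 51 mm from the nearest pair of top edges, running from the floor.

The spool is on top of the stool. The table is on the floor beside the stool on its +y side.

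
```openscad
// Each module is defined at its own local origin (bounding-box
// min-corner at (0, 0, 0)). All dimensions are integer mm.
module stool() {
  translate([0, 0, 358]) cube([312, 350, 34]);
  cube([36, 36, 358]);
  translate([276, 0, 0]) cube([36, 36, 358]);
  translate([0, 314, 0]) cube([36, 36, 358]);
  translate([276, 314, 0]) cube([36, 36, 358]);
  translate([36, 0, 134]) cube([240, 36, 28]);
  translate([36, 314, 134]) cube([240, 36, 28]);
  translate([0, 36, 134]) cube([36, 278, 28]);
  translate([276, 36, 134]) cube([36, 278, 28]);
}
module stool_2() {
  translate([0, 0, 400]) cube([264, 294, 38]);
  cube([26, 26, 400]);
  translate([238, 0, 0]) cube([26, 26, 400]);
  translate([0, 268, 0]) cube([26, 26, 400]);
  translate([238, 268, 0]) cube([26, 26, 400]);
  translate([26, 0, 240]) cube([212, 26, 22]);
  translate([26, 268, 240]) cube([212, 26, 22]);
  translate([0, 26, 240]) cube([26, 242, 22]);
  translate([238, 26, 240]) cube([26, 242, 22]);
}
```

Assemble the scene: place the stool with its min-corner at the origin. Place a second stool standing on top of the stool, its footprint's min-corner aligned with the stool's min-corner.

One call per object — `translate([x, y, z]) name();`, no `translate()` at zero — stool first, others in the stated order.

stool();
translate([0, 0, 392]) stool_2();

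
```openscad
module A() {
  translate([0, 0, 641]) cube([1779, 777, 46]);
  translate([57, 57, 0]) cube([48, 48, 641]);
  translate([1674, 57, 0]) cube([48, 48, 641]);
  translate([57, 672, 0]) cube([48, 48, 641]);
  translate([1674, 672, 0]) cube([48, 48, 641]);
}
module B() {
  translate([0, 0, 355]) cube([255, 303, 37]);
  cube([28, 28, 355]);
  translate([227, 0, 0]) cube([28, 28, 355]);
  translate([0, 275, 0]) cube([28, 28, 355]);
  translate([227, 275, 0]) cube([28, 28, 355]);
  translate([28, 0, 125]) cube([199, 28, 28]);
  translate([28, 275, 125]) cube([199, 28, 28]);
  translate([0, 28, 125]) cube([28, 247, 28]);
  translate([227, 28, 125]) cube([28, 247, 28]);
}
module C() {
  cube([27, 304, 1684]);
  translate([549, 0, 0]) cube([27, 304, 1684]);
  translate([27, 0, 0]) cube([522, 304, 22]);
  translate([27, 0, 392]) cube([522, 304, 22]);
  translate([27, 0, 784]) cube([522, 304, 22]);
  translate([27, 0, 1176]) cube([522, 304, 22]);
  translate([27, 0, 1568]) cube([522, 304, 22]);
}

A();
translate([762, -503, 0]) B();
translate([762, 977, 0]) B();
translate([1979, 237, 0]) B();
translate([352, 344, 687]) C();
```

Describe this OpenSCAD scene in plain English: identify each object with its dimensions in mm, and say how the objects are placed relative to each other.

A is a table: top 1779 mm (x) × 777 mm (y), 46 mm thick, upper face at z = 687 mm, on four 48×48 mm square legs, each inset 57 mm from the nearest pair of top edges, running from z = 0 to the bottom of the top.

B is a four-legged stool. The seat is 255×303 mm, 37 mm thick, top at z = 392 mm. It stands on four square legs, each 28×28 mm in cross-section, from z = 0 to the seat underside, each flush with a corner of the seat. Four stretchers, 28 mm wide and 28 mm tall, connect adjacent legs with their undersides at z = 125 mm, each running between the inner faces of the legs it joins and aligned with the legs' outer faces on the other axis.

C is an open bookshelf. Two side panels, each 27 mm thick, 304 mm deep and 1684 mm tall, stand 576 mm apart (outside-to-outside). Between them sit 5 shelves, each 22 mm thick and 304 mm deep, spanning the full gap between the sides. The bottom shelf rests on the floor (its underside at z = 0) and the clear gap between one shelf's top and the next shelf's underside is 370 mm.

Three stools sit around the table at the −y, +y, +x sides. The bookshelf is on top of the table.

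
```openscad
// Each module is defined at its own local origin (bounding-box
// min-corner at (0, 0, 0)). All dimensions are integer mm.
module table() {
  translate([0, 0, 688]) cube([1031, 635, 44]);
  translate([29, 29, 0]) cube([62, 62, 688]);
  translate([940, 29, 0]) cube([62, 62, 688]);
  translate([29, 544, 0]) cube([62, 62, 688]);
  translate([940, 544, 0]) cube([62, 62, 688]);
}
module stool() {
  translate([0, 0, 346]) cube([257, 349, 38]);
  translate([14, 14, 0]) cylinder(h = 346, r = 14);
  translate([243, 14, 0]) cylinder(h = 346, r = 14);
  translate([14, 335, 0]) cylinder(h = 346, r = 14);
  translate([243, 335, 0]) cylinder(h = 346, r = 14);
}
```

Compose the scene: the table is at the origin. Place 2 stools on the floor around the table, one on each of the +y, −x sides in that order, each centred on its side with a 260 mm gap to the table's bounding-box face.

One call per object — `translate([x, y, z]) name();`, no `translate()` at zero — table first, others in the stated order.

table();
translate([387, 895, 0]) stool();
translate([-517, 143, 0]) stool();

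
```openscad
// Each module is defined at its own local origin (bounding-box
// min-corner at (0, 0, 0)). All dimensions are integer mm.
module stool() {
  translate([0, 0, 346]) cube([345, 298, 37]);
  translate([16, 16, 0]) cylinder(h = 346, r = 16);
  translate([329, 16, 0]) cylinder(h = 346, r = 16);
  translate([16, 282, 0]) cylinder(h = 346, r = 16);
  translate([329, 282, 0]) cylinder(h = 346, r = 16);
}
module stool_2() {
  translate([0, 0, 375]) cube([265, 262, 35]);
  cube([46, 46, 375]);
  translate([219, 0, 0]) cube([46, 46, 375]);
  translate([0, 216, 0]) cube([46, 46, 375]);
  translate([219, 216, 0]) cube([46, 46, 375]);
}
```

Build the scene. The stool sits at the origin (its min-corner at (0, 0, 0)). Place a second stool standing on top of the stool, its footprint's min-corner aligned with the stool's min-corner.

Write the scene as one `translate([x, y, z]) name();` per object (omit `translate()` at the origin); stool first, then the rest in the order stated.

stool();
translate([0, 0, 383]) stool_2();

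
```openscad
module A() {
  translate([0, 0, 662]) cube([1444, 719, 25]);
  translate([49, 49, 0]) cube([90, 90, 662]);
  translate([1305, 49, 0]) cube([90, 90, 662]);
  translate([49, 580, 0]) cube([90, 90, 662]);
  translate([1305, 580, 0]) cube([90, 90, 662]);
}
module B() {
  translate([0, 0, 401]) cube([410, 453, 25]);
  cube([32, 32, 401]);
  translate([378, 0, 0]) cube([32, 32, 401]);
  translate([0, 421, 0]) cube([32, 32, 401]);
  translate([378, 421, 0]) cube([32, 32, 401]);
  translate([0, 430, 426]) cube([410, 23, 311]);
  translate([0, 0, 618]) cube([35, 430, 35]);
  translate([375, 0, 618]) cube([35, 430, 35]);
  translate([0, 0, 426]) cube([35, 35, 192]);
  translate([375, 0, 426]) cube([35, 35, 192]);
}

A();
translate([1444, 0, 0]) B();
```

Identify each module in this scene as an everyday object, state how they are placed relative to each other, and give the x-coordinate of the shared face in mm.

The table's +x face and the chair's −x face are both at x = 1444 mm.

A is a table. B is a chair. The chair is against the table's +x side, with their −y faces flush. The x-coordinate of the shared face is 1444 mm.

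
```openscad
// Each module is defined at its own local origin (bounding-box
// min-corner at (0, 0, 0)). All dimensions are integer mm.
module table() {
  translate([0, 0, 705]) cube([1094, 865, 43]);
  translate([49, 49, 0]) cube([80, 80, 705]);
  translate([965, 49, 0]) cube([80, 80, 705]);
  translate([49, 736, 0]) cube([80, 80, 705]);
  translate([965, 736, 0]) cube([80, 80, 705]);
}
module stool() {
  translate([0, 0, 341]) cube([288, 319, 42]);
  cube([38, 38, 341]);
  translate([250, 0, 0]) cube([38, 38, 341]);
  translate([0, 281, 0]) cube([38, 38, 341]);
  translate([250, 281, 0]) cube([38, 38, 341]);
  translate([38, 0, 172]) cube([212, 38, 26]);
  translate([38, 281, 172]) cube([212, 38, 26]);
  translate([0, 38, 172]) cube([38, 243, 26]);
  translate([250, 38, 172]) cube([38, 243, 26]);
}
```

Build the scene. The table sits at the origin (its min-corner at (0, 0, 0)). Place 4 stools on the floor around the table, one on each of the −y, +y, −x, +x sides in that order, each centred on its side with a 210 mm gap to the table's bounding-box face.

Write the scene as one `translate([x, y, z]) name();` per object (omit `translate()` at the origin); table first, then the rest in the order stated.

table();
translate([403, -529, 0]) stool();
translate([403, 1075, 0]) stool();
translate([-498, 273, 0]) stool();
translate([1304, 273, 0]) stool();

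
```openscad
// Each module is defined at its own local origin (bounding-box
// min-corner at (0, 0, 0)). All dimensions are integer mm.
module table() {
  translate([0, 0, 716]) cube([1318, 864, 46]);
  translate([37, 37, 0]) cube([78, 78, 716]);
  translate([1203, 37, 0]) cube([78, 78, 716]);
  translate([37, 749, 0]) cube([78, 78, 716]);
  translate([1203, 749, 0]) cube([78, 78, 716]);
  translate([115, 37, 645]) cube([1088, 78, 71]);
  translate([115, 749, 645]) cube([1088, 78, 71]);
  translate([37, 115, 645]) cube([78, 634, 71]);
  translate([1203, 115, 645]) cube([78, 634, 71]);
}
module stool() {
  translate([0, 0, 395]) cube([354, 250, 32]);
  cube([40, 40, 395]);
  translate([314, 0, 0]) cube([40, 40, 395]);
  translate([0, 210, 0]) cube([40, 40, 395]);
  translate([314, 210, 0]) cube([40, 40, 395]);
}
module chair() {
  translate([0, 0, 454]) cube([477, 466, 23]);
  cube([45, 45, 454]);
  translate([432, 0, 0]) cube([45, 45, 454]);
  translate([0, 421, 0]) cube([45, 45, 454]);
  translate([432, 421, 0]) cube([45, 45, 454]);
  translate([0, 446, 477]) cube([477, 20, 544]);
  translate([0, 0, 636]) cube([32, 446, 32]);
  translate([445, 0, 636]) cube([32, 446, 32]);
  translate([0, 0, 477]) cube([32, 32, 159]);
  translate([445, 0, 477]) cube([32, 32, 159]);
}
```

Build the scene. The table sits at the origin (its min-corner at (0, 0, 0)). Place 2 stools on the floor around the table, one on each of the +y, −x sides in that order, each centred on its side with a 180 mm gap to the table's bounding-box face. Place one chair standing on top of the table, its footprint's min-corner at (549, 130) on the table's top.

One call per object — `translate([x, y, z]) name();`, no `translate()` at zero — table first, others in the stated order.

table();
translate([482, 1044, 0]) stool();
translate([-534, 307, 0]) stool();
translate([549, 130, 762]) chair();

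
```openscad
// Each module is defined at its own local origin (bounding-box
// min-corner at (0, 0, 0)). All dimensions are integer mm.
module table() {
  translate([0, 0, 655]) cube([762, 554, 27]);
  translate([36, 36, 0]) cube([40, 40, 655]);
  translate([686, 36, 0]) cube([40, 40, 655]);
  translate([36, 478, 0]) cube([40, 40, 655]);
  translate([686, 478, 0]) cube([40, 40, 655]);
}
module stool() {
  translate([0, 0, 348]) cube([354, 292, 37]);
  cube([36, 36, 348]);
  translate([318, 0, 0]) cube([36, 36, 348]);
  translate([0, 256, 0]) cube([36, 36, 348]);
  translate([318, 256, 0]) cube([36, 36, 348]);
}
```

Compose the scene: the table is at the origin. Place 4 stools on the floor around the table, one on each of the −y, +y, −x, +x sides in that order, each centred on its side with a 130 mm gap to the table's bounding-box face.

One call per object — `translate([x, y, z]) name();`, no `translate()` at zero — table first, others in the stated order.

table();
translate([204, -422, 0]) stool();
translate([204, 684, 0]) stool();
translate([-484, 131, 0]) stool();
translate([892, 131, 0]) stool();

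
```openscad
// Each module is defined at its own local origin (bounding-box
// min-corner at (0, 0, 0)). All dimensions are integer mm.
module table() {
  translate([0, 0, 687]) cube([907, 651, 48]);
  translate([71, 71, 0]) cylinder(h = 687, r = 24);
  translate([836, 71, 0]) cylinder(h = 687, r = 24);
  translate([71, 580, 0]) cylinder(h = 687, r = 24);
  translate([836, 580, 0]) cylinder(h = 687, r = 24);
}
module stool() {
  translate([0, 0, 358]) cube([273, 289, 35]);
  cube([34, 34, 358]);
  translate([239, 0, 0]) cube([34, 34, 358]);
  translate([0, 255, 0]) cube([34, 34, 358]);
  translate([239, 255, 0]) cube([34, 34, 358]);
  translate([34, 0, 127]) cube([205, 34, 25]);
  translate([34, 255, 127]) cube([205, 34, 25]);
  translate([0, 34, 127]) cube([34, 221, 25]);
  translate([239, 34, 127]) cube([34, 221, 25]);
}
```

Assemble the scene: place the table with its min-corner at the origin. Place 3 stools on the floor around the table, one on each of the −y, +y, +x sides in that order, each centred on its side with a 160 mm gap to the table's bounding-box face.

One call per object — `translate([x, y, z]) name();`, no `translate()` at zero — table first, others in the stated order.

table();
translate([317, -449, 0]) stool();
translate([317, 811, 0]) stool();
translate([1067, 181, 0]) stool();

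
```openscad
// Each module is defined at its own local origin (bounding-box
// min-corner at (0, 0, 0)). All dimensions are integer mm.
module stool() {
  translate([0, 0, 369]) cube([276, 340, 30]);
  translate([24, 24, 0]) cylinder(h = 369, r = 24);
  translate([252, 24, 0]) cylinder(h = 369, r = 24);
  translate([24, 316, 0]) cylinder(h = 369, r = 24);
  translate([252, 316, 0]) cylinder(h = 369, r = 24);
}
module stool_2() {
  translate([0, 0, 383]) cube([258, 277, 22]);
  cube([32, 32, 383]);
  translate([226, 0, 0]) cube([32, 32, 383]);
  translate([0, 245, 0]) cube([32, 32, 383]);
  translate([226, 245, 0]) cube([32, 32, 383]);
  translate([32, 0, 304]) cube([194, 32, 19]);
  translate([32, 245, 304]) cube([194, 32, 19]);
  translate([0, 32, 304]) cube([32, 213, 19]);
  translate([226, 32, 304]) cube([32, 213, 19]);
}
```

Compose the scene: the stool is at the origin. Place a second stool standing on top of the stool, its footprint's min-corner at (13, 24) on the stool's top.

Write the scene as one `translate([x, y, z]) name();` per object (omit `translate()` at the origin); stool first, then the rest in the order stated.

stool();
translate([13, 24, 399]) stool_2();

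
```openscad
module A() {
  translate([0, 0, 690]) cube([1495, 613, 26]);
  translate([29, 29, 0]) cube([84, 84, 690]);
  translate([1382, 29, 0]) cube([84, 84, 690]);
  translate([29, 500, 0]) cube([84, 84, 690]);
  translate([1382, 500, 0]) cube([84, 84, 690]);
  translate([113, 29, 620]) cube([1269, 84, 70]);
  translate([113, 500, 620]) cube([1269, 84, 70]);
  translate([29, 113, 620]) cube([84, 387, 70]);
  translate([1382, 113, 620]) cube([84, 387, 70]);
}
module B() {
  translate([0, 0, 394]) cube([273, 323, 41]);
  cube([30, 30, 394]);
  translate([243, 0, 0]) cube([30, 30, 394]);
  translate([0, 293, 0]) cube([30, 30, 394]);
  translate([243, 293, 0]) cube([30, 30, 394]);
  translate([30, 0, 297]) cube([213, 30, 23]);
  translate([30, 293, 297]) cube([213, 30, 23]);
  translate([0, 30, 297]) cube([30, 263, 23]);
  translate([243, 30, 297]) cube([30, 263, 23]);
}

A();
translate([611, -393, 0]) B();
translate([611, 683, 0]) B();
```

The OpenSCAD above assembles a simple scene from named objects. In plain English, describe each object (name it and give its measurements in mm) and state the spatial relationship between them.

A is a table: top 1495 mm (x) × 613 mm (y), 26 mm thick, upper face at z = 716 mm, on four 84×84 mm square legs, each inset 29 mm from the nearest pair of top edges, running from z = 0 to the bottom of the top. Four apron rails, 84 mm thick and 70 mm tall, run between adjacent legs with their top edges flush with the underside of the top and their outer faces flush with the legs' outer faces.

B is a four-legged stool. The seat is a 273×323×41 mm slab whose top surface is at z = 435 mm; four square legs, each 30×30 mm in cross-section, run from the floor (z = 0) to the underside of the seat, each flush with a corner of the seat. Four stretchers, 30 mm wide and 23 mm tall, connect adjacent legs with their undersides at z = 297 mm, each running between the inner faces of the legs it joins and aligned with the legs' outer faces on the other axis.

Two stools sit around the table at the −y, +y sides.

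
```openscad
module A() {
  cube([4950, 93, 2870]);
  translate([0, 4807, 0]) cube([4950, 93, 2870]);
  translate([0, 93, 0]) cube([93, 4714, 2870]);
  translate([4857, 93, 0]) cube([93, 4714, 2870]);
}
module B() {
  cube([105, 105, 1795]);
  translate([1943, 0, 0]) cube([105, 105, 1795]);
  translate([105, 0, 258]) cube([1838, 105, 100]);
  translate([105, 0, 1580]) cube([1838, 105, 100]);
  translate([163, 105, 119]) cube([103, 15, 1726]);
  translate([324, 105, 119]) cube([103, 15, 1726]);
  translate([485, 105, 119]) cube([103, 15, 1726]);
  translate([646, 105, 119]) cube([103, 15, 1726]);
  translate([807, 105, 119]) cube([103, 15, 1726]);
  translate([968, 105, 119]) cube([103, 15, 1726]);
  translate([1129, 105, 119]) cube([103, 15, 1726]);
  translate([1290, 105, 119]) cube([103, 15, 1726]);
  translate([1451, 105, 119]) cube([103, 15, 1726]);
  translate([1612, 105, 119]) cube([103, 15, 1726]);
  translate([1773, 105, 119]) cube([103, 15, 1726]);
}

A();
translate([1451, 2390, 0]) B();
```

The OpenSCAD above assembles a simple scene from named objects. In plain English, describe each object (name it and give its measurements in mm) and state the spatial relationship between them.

A is a box-shaped house frame (walls only): outside footprint 4950×4900 mm, wall height 2870 mm, wall thickness 93 mm. The two y-facing walls run the full x-width; the two x-facing walls fit between the inner faces of the y-facing walls.

B is a fence section. Two 105×105 mm posts, 1795 mm tall, stand on the floor with a clear span of 1838 mm between their inner faces. Two horizontal rails of 105×100 mm section span the gap between the posts with their undersides at z = 258 mm and z = 1580 mm, flush with the posts' −y face. 11 pickets, each 103 mm wide, 15 mm thick and 1726 mm tall, are fixed to the +y face of the rails with their bottoms at z = 119 mm, evenly spaced across the span with equal gaps (rounded down to the nearest mm) at the −x end and between each pair — any rounding remainder accumulates at the +x end.

The fence section sits inside the house frame, centred.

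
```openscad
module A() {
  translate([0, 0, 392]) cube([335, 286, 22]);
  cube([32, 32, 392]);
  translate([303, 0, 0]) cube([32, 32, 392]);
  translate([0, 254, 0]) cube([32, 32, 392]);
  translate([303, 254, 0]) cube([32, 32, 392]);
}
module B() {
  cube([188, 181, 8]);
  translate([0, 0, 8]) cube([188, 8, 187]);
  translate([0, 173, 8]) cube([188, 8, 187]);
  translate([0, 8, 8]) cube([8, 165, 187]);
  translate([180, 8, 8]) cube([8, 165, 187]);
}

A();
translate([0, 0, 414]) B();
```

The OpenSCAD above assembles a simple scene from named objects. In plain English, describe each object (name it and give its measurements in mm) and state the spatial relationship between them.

A is a simple wooden stool: a rectangular seat 335 mm (x) by 286 mm (y), 22 mm thick, top face at z = 414 mm, on four square legs, each 32×32 mm in cross-section. The legs rest on z = 0, each flush with a corner of the seat.

B is an open storage box with external size 188×181×195 mm and wall thickness 8 mm (the base is also 8 mm thick). The base covers the whole footprint; the four walls stand on the base, with the y-facing walls full-width and the x-facing walls fitting between their inner faces.

The open box is on top of the stool.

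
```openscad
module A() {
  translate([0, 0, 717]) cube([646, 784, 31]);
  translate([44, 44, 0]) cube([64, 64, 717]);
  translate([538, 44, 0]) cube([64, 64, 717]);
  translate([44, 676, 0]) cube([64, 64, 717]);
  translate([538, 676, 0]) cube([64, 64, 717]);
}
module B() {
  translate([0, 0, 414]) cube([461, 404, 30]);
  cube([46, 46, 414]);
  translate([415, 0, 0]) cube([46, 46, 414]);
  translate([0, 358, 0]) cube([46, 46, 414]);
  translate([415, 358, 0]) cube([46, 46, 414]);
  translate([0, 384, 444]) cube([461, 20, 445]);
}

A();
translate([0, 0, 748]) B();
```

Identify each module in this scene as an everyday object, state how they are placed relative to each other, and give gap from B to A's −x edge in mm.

A is a table. B is a chair. The chair is on top of the table. The gap from the chair to the table's −x edge is 0 mm.

The chair's min-x is at 0; the table's min-x is 0; gap = 0 mm.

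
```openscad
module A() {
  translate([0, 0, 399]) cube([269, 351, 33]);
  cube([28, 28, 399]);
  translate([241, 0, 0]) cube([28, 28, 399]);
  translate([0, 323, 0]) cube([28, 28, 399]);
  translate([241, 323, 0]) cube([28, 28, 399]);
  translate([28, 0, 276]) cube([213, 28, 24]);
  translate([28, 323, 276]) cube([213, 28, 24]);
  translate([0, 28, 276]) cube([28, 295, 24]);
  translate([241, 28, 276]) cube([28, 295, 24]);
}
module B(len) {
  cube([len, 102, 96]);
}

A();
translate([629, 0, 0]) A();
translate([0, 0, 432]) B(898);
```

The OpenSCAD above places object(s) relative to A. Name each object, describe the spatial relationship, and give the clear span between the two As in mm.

A is a stool. B is a beam. A beam spans the tops of two stools. The clear span between the two stools is 360 mm.

Second stool starts at x = 629; first ends at x = 269; clear span = 629 − 269 = 360 mm.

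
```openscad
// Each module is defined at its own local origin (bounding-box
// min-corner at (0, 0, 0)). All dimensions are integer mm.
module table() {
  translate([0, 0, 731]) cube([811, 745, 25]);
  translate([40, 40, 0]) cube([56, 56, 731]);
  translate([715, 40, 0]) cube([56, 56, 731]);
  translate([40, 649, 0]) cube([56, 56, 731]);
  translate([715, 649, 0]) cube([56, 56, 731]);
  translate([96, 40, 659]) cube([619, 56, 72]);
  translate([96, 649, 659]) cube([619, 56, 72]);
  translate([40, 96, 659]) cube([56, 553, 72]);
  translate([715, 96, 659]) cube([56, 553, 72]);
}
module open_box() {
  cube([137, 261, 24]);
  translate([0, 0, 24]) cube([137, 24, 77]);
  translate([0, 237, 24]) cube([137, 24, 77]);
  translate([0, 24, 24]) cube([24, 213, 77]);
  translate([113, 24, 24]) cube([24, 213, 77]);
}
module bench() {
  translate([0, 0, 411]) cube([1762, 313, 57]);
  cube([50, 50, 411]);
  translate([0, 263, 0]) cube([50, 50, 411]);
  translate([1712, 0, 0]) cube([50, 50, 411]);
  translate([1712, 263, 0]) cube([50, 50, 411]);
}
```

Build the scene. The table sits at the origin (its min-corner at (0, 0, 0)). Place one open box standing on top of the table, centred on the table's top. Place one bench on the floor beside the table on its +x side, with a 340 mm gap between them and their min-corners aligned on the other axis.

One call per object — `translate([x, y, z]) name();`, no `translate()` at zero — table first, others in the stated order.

table();
translate([337, 242, 756]) open_box();
translate([1151, 0, 0]) bench();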